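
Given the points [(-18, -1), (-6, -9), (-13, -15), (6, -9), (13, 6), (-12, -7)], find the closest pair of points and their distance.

Computing all pairwise distances among 6 points:

d((-18, -1), (-6, -9)) = 14.4222
d((-18, -1), (-13, -15)) = 14.8661
d((-18, -1), (6, -9)) = 25.2982
d((-18, -1), (13, 6)) = 31.7805
d((-18, -1), (-12, -7)) = 8.4853
d((-6, -9), (-13, -15)) = 9.2195
d((-6, -9), (6, -9)) = 12.0
d((-6, -9), (13, 6)) = 24.2074
d((-6, -9), (-12, -7)) = 6.3246 <-- minimum
d((-13, -15), (6, -9)) = 19.9249
d((-13, -15), (13, 6)) = 33.4215
d((-13, -15), (-12, -7)) = 8.0623
d((6, -9), (13, 6)) = 16.5529
d((6, -9), (-12, -7)) = 18.1108
d((13, 6), (-12, -7)) = 28.178

Closest pair: (-6, -9) and (-12, -7) with distance 6.3246

The closest pair is (-6, -9) and (-12, -7) with Euclidean distance 6.3246. For 6 points, brute-force pairwise comparison is shown above. For large n, the divide-and-conquer algorithm (sort by x, recurse on halves, check the dividing strip) achieves O(n log n).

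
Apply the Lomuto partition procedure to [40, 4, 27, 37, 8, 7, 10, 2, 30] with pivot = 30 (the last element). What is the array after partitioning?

Lomuto partition with pivot = 30:

Initial array: [40, 4, 27, 37, 8, 7, 10, 2, 30]

arr[0]=40 > 30: no swap
arr[1]=4 <= 30: swap with position 0, array becomes [4, 40, 27, 37, 8, 7, 10, 2, 30]
arr[2]=27 <= 30: swap with position 1, array becomes [4, 27, 40, 37, 8, 7, 10, 2, 30]
arr[3]=37 > 30: no swap
arr[4]=8 <= 30: swap with position 2, array becomes [4, 27, 8, 37, 40, 7, 10, 2, 30]
arr[5]=7 <= 30: swap with position 3, array becomes [4, 27, 8, 7, 40, 37, 10, 2, 30]
arr[6]=10 <= 30: swap with position 4, array becomes [4, 27, 8, 7, 10, 37, 40, 2, 30]
arr[7]=2 <= 30: swap with position 5, array becomes [4, 27, 8, 7, 10, 2, 40, 37, 30]

Place pivot at position 6: [4, 27, 8, 7, 10, 2, 30, 37, 40]
Pivot position: 6

After partitioning with pivot 30, the array becomes [4, 27, 8, 7, 10, 2, 30, 37, 40]. The pivot is placed at index 6. All elements to the left of the pivot are <= 30, and all elements to the right are > 30.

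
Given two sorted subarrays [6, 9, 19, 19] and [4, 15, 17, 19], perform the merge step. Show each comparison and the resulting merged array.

Merging process:

Compare 6 vs 4: take 4 from right. Merged: [4]
Compare 6 vs 15: take 6 from left. Merged: [4, 6]
Compare 9 vs 15: take 9 from left. Merged: [4, 6, 9]
Compare 19 vs 15: take 15 from right. Merged: [4, 6, 9, 15]
Compare 19 vs 17: take 17 from right. Merged: [4, 6, 9, 15, 17]
Compare 19 vs 19: take 19 from left. Merged: [4, 6, 9, 15, 17, 19]
Compare 19 vs 19: take 19 from left. Merged: [4, 6, 9, 15, 17, 19, 19]
Append remaining from right: [19]. Merged: [4, 6, 9, 15, 17, 19, 19, 19]

Final merged array: [4, 6, 9, 15, 17, 19, 19, 19]
Total comparisons: 7

The merged array is [4, 6, 9, 15, 17, 19, 19, 19], requiring 7 comparisons. The merge step runs in O(n) time where n is the total number of elements.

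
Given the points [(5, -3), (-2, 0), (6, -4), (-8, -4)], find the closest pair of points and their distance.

Computing all pairwise distances among 4 points:

d((5, -3), (-2, 0)) = 7.6158
d((5, -3), (6, -4)) = 1.4142 <-- minimum
d((5, -3), (-8, -4)) = 13.0384
d((-2, 0), (6, -4)) = 8.9443
d((-2, 0), (-8, -4)) = 7.2111
d((6, -4), (-8, -4)) = 14.0

Closest pair: (5, -3) and (6, -4) with distance 1.4142

The closest pair is (5, -3) and (6, -4) with Euclidean distance 1.4142. For 4 points, brute-force pairwise comparison is shown above. For large n, the divide-and-conquer algorithm (sort by x, recurse on halves, check the dividing strip) achieves O(n log n).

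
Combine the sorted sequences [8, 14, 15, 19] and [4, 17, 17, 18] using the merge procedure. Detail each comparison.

Merging process:

Compare 8 vs 4: take 4 from right. Merged: [4]
Compare 8 vs 17: take 8 from left. Merged: [4, 8]
Compare 14 vs 17: take 14 from left. Merged: [4, 8, 14]
Compare 15 vs 17: take 15 from left. Merged: [4, 8, 14, 15]
Compare 19 vs 17: take 17 from right. Merged: [4, 8, 14, 15, 17]
Compare 19 vs 17: take 17 from right. Merged: [4, 8, 14, 15, 17, 17]
Compare 19 vs 18: take 18 from right. Merged: [4, 8, 14, 15, 17, 17, 18]
Append remaining from left: [19]. Merged: [4, 8, 14, 15, 17, 17, 18, 19]

Final merged array: [4, 8, 14, 15, 17, 17, 18, 19]
Total comparisons: 7

The merged array is [4, 8, 14, 15, 17, 17, 18, 19], requiring 7 comparisons. The merge step runs in O(n) time where n is the total number of elements.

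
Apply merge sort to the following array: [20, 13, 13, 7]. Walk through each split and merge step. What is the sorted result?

Merge sort trace:

Split: [20, 13, 13, 7] -> [20, 13] and [13, 7]
  Split: [20, 13] -> [20] and [13]
  Merge: [20] + [13] -> [13, 20]
  Split: [13, 7] -> [13] and [7]
  Merge: [13] + [7] -> [7, 13]
Merge: [13, 20] + [7, 13] -> [7, 13, 13, 20]

Final sorted array: [7, 13, 13, 20]

The merge sort proceeds by recursively splitting the array and merging sorted halves.
After all merges, the sorted array is [7, 13, 13, 20].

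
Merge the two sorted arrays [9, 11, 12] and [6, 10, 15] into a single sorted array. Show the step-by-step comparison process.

Merging process:

Compare 9 vs 6: take 6 from right. Merged: [6]
Compare 9 vs 10: take 9 from left. Merged: [6, 9]
Compare 11 vs 10: take 10 from right. Merged: [6, 9, 10]
Compare 11 vs 15: take 11 from left. Merged: [6, 9, 10, 11]
Compare 12 vs 15: take 12 from left. Merged: [6, 9, 10, 11, 12]
Append remaining from right: [15]. Merged: [6, 9, 10, 11, 12, 15]

Final merged array: [6, 9, 10, 11, 12, 15]
Total comparisons: 5

The merged array is [6, 9, 10, 11, 12, 15], requiring 5 comparisons. The merge step runs in O(n) time where n is the total number of elements.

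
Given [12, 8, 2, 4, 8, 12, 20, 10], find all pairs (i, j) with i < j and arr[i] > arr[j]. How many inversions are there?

Finding inversions in [12, 8, 2, 4, 8, 12, 20, 10]:

(0, 1): arr[0]=12 > arr[1]=8
(0, 2): arr[0]=12 > arr[2]=2
(0, 3): arr[0]=12 > arr[3]=4
(0, 4): arr[0]=12 > arr[4]=8
(0, 7): arr[0]=12 > arr[7]=10
(1, 2): arr[1]=8 > arr[2]=2
(1, 3): arr[1]=8 > arr[3]=4
(5, 7): arr[5]=12 > arr[7]=10
(6, 7): arr[6]=20 > arr[7]=10

Total inversions: 9

The array has 9 inversion(s): (0,1), (0,2), (0,3), (0,4), (0,7), (1,2), (1,3), (5,7), (6,7). Each pair (i,j) satisfies i < j and arr[i] > arr[j].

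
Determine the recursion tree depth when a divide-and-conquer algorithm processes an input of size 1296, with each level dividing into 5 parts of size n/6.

For divide and conquer with division factor 6:

Problem sizes at each level:
Level 0: 1296
Level 1: 216
Level 2: 36
Level 3: 6
Level 4: 1

The root is level 0 and the size-1 base case is level 4 (the tree spans levels 0 through 4, i.e. 5 levels counting the root), so the depth is the number of divisions: log_6(1296) = 4

The recursion tree depth is log_6(1296) = 4. At each level, the problem size is divided by 6, so it takes 4 divisions to reduce to a base case of size 1. The algorithm makes 5 recursive calls at each level.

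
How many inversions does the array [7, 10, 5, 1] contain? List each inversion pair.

Finding inversions in [7, 10, 5, 1]:

(0, 2): arr[0]=7 > arr[2]=5
(0, 3): arr[0]=7 > arr[3]=1
(1, 2): arr[1]=10 > arr[2]=5
(1, 3): arr[1]=10 > arr[3]=1
(2, 3): arr[2]=5 > arr[3]=1

Total inversions: 5

The array has 5 inversion(s): (0,2), (0,3), (1,2), (1,3), (2,3). Each pair (i,j) satisfies i < j and arr[i] > arr[j].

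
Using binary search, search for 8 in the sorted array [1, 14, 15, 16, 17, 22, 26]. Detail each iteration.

Binary search for 8 in [1, 14, 15, 16, 17, 22, 26]:

lo=0, hi=6, mid=3, arr[mid]=16 -> 16 > 8, search left half
lo=0, hi=2, mid=1, arr[mid]=14 -> 14 > 8, search left half
lo=0, hi=0, mid=0, arr[mid]=1 -> 1 < 8, search right half
lo=1 > hi=0, target 8 not found

Binary search determines that 8 is not in the array after 3 comparisons. The search space was exhausted without finding the target.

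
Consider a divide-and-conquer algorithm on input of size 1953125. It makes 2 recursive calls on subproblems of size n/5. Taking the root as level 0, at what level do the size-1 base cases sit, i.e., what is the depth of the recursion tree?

For divide and conquer with division factor 5:

Problem sizes at each level:
Level 0: 1953125
Level 1: 390625
Level 2: 78125
Level 3: 15625
Level 4: 3125
Level 5: 625
Level 6: 125
Level 7: 25
Level 8: 5
Level 9: 1

The root is level 0 and the size-1 base case is level 9 (the tree spans levels 0 through 9, i.e. 10 levels counting the root), so the depth is the number of divisions: log_5(1953125) = 9

The recursion tree depth is log_5(1953125) = 9. At each level, the problem size is divided by 5, so it takes 9 divisions to reduce to a base case of size 1. The algorithm makes 2 recursive calls at each level.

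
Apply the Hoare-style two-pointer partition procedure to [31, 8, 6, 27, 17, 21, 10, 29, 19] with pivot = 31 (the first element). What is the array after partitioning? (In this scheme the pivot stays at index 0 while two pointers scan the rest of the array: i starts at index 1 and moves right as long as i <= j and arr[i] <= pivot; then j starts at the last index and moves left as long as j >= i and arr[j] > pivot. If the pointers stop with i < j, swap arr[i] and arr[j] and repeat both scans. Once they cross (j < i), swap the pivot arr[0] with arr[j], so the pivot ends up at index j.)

Hoare-style two-pointer partition with pivot = 31:

Initial array: [31, 8, 6, 27, 17, 21, 10, 29, 19]

Pointers start at i = 1, j = 8.
i ends at 9, j ends at 8: the pointers have crossed (j < i), so scanning stops.

Swap pivot arr[0] with arr[8] to place pivot at position 8: [19, 8, 6, 27, 17, 21, 10, 29, 31]
Pivot position: 8

After partitioning with pivot 31, the array becomes [19, 8, 6, 27, 17, 21, 10, 29, 31]. The pivot is placed at index 8. All elements to the left of the pivot are <= 31, and all elements to the right are > 31.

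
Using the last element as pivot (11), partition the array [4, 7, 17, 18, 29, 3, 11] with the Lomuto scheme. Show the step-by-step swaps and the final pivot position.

Lomuto partition with pivot = 11:

Initial array: [4, 7, 17, 18, 29, 3, 11]

arr[0]=4 <= 11: swap with position 0, array becomes [4, 7, 17, 18, 29, 3, 11]
arr[1]=7 <= 11: swap with position 1, array becomes [4, 7, 17, 18, 29, 3, 11]
arr[2]=17 > 11: no swap
arr[3]=18 > 11: no swap
arr[4]=29 > 11: no swap
arr[5]=3 <= 11: swap with position 2, array becomes [4, 7, 3, 18, 29, 17, 11]

Place pivot at position 3: [4, 7, 3, 11, 29, 17, 18]
Pivot position: 3

After partitioning with pivot 11, the array becomes [4, 7, 3, 11, 29, 17, 18]. The pivot is placed at index 3. All elements to the left of the pivot are <= 11, and all elements to the right are > 11.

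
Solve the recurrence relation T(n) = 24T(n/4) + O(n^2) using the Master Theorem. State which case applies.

Master Theorem for T(n) = 24T(n/4) + O(n^2):

a = 24, b = 4, c = 2
log_b(a) = log_4(24) = 2.2925

Case 1: c = 2 < log_4(24) = 2.2925
T(n) = O(n^(log_4 24))

For T(n) = 24T(n/4) + O(n^2): log_4(24) = 2.2925. This is Case 1 of the Master Theorem (c < log_b(a), work dominated by leaves), giving O(n^(log_4 24)).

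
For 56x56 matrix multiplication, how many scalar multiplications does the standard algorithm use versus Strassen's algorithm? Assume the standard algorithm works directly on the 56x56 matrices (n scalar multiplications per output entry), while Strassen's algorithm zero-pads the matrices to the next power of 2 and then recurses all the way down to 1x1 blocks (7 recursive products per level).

Matrix multiplication for 56x56 matrices:

Strassen's algorithm requires power-of-2 dimensions. Pad 56x56 to 64x64 (next power of 2).

Standard algorithm: 56^3 = 175616 multiplications
Strassen's algorithm: 7^(log2(64)) = 7^6 = 117649 multiplications
Savings: 175616 - 117649 = 57967 multiplications

Standard: 175616 multiplications (56^3). Strassen: 117649 multiplications (7^6, after padding to 64x64). Strassen reduces 8 recursive multiplications to 7 at each level.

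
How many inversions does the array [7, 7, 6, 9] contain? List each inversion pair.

Finding inversions in [7, 7, 6, 9]:

(0, 2): arr[0]=7 > arr[2]=6
(1, 2): arr[1]=7 > arr[2]=6

Total inversions: 2

The array has 2 inversion(s): (0,2), (1,2). Each pair (i,j) satisfies i < j and arr[i] > arr[j].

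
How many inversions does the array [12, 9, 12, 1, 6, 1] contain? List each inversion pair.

Finding inversions in [12, 9, 12, 1, 6, 1]:

(0, 1): arr[0]=12 > arr[1]=9
(0, 3): arr[0]=12 > arr[3]=1
(0, 4): arr[0]=12 > arr[4]=6
(0, 5): arr[0]=12 > arr[5]=1
(1, 3): arr[1]=9 > arr[3]=1
(1, 4): arr[1]=9 > arr[4]=6
(1, 5): arr[1]=9 > arr[5]=1
(2, 3): arr[2]=12 > arr[3]=1
(2, 4): arr[2]=12 > arr[4]=6
(2, 5): arr[2]=12 > arr[5]=1
(4, 5): arr[4]=6 > arr[5]=1

Total inversions: 11

The array has 11 inversion(s): (0,1), (0,3), (0,4), (0,5), (1,3), (1,4), (1,5), (2,3), (2,4), (2,5), (4,5). Each pair (i,j) satisfies i < j and arr[i] > arr[j].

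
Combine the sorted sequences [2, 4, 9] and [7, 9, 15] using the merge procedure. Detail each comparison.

Merging process:

Compare 2 vs 7: take 2 from left. Merged: [2]
Compare 4 vs 7: take 4 from left. Merged: [2, 4]
Compare 9 vs 7: take 7 from right. Merged: [2, 4, 7]
Compare 9 vs 9: take 9 from left. Merged: [2, 4, 7, 9]
Append remaining from right: [9, 15]. Merged: [2, 4, 7, 9, 9, 15]

Final merged array: [2, 4, 7, 9, 9, 15]
Total comparisons: 4

The merged array is [2, 4, 7, 9, 9, 15], requiring 4 comparisons. The merge step runs in O(n) time where n is the total number of elements.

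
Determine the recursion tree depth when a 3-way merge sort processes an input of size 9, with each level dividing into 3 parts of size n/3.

For divide and conquer with division factor 3:

Problem sizes at each level:
Level 0: 9
Level 1: 3
Level 2: 1

The root is level 0 and the size-1 base case is level 2 (the tree spans levels 0 through 2, i.e. 3 levels counting the root), so the depth is the number of divisions: log_3(9) = 2

The recursion tree depth is log_3(9) = 2. At each level, the problem size is divided by 3, so it takes 2 divisions to reduce to a base case of size 1. The algorithm makes 3 recursive calls at each level.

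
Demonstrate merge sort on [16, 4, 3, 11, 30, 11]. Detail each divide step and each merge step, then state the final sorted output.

Merge sort trace:

Split: [16, 4, 3, 11, 30, 11] -> [16, 4, 3] and [11, 30, 11]
  Split: [16, 4, 3] -> [16] and [4, 3]
    Split: [4, 3] -> [4] and [3]
    Merge: [4] + [3] -> [3, 4]
  Merge: [16] + [3, 4] -> [3, 4, 16]
  Split: [11, 30, 11] -> [11] and [30, 11]
    Split: [30, 11] -> [30] and [11]
    Merge: [30] + [11] -> [11, 30]
  Merge: [11] + [11, 30] -> [11, 11, 30]
Merge: [3, 4, 16] + [11, 11, 30] -> [3, 4, 11, 11, 16, 30]

Final sorted array: [3, 4, 11, 11, 16, 30]

The merge sort proceeds by recursively splitting the array and merging sorted halves.
After all merges, the sorted array is [3, 4, 11, 11, 16, 30].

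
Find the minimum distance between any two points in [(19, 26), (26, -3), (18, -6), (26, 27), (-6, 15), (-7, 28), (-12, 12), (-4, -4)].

Computing all pairwise distances among 8 points:

d((19, 26), (26, -3)) = 29.8329
d((19, 26), (18, -6)) = 32.0156
d((19, 26), (26, 27)) = 7.0711
d((19, 26), (-6, 15)) = 27.313
d((19, 26), (-7, 28)) = 26.0768
d((19, 26), (-12, 12)) = 34.0147
d((19, 26), (-4, -4)) = 37.8021
d((26, -3), (18, -6)) = 8.544
d((26, -3), (26, 27)) = 30.0
d((26, -3), (-6, 15)) = 36.7151
d((26, -3), (-7, 28)) = 45.2769
d((26, -3), (-12, 12)) = 40.8534
d((26, -3), (-4, -4)) = 30.0167
d((18, -6), (26, 27)) = 33.9559
d((18, -6), (-6, 15)) = 31.8904
d((18, -6), (-7, 28)) = 42.2019
d((18, -6), (-12, 12)) = 34.9857
d((18, -6), (-4, -4)) = 22.0907
d((26, 27), (-6, 15)) = 34.176
d((26, 27), (-7, 28)) = 33.0151
d((26, 27), (-12, 12)) = 40.8534
d((26, 27), (-4, -4)) = 43.1393
d((-6, 15), (-7, 28)) = 13.0384
d((-6, 15), (-12, 12)) = 6.7082 <-- minimum
d((-6, 15), (-4, -4)) = 19.105
d((-7, 28), (-12, 12)) = 16.7631
d((-7, 28), (-4, -4)) = 32.1403
d((-12, 12), (-4, -4)) = 17.8885

Closest pair: (-6, 15) and (-12, 12) with distance 6.7082

The closest pair is (-6, 15) and (-12, 12) with Euclidean distance 6.7082. For 8 points, brute-force pairwise comparison is shown above. For large n, the divide-and-conquer algorithm (sort by x, recurse on halves, check the dividing strip) achieves O(n log n).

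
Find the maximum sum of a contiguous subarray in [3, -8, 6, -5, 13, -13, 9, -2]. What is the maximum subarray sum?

Using Kadane's algorithm on [3, -8, 6, -5, 13, -13, 9, -2]:

Scanning through the array:
Position 1 (value -8): max_ending_here = -5, max_so_far = 3
Position 2 (value 6): max_ending_here = 6, max_so_far = 6
Position 3 (value -5): max_ending_here = 1, max_so_far = 6
Position 4 (value 13): max_ending_here = 14, max_so_far = 14
Position 5 (value -13): max_ending_here = 1, max_so_far = 14
Position 6 (value 9): max_ending_here = 10, max_so_far = 14
Position 7 (value -2): max_ending_here = 8, max_so_far = 14

Maximum subarray: [6, -5, 13]
Maximum sum: 14

The maximum subarray is [6, -5, 13] with sum 14. This subarray runs from index 2 to index 4.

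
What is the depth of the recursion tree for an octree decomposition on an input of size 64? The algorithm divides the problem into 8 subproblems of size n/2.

For divide and conquer with division factor 2:

Problem sizes at each level:
Level 0: 64
Level 1: 32
Level 2: 16
Level 3: 8
Level 4: 4
Level 5: 2
Level 6: 1

The root is level 0 and the size-1 base case is level 6 (the tree spans levels 0 through 6, i.e. 7 levels counting the root), so the depth is the number of divisions: log_2(64) = 6

The recursion tree depth is log_2(64) = 6. At each level, the problem size is divided by 2, so it takes 6 divisions to reduce to a base case of size 1. The algorithm makes 8 recursive calls at each level.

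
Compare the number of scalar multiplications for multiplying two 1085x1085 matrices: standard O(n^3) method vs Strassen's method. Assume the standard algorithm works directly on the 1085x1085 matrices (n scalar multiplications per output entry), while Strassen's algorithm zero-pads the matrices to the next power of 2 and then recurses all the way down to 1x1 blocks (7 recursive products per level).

Matrix multiplication for 1085x1085 matrices:

Strassen's algorithm requires power-of-2 dimensions. Pad 1085x1085 to 2048x2048 (next power of 2).

Standard algorithm: 1085^3 = 1277289125 multiplications
Strassen's algorithm: 7^(log2(2048)) = 7^11 = 1977326743 multiplications
Difference: 1277289125 - 1977326743 = -700037618 (Strassen uses MORE here due to padding overhead — for small or just-over-power-of-2 n, padding can outweigh the per-level savings)

Standard: 1277289125 multiplications (1085^3). Strassen: 1977326743 multiplications (7^11, after padding to 2048x2048). Strassen reduces 8 recursive multiplications to 7 at each level.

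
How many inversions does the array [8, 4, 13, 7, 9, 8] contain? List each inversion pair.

Finding inversions in [8, 4, 13, 7, 9, 8]:

(0, 1): arr[0]=8 > arr[1]=4
(0, 3): arr[0]=8 > arr[3]=7
(2, 3): arr[2]=13 > arr[3]=7
(2, 4): arr[2]=13 > arr[4]=9
(2, 5): arr[2]=13 > arr[5]=8
(4, 5): arr[4]=9 > arr[5]=8

Total inversions: 6

The array has 6 inversion(s): (0,1), (0,3), (2,3), (2,4), (2,5), (4,5). Each pair (i,j) satisfies i < j and arr[i] > arr[j].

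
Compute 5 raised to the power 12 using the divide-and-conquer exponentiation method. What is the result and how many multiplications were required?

Computing 5^12 by squaring (build up from 5^1; each line after the first costs one multiplication):

5^1 = 5
5^2 = (5^1)^2 = 5^2 = 25
5^3 = 5 * 5^2 = 5 * 25 = 125
5^6 = (5^3)^2 = 125^2 = 15625
5^12 = (5^6)^2 = 15625^2 = 244140625

Result: 244140625
Multiplications needed: 4 (4 lines after 5^1)

5^12 = 244140625. Using exponentiation by squaring, this requires 4 multiplications. The key idea: if the exponent is even, square the half-power; if odd, multiply by the base once.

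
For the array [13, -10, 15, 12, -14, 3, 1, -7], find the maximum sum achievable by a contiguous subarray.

Using Kadane's algorithm on [13, -10, 15, 12, -14, 3, 1, -7]:

Scanning through the array:
Position 1 (value -10): max_ending_here = 3, max_so_far = 13
Position 2 (value 15): max_ending_here = 18, max_so_far = 18
Position 3 (value 12): max_ending_here = 30, max_so_far = 30
Position 4 (value -14): max_ending_here = 16, max_so_far = 30
Position 5 (value 3): max_ending_here = 19, max_so_far = 30
Position 6 (value 1): max_ending_here = 20, max_so_far = 30
Position 7 (value -7): max_ending_here = 13, max_so_far = 30

Maximum subarray: [13, -10, 15, 12]
Maximum sum: 30

The maximum subarray is [13, -10, 15, 12] with sum 30. This subarray runs from index 0 to index 3.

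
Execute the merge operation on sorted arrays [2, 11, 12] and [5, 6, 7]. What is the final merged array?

Merging process:

Compare 2 vs 5: take 2 from left. Merged: [2]
Compare 11 vs 5: take 5 from right. Merged: [2, 5]
Compare 11 vs 6: take 6 from right. Merged: [2, 5, 6]
Compare 11 vs 7: take 7 from right. Merged: [2, 5, 6, 7]
Append remaining from left: [11, 12]. Merged: [2, 5, 6, 7, 11, 12]

Final merged array: [2, 5, 6, 7, 11, 12]
Total comparisons: 4

The merged array is [2, 5, 6, 7, 11, 12], requiring 4 comparisons. The merge step runs in O(n) time where n is the total number of elements.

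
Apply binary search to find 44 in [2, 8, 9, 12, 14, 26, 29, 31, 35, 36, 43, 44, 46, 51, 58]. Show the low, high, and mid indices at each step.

Binary search for 44 in [2, 8, 9, 12, 14, 26, 29, 31, 35, 36, 43, 44, 46, 51, 58]:

lo=0, hi=14, mid=7, arr[mid]=31 -> 31 < 44, search right half
lo=8, hi=14, mid=11, arr[mid]=44 -> Found target at index 11!

Binary search finds 44 at index 11 after 2 comparisons. The search repeatedly halves the search space by comparing with the middle element.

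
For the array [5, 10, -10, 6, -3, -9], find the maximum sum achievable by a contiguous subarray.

Using Kadane's algorithm on [5, 10, -10, 6, -3, -9]:

Scanning through the array:
Position 1 (value 10): max_ending_here = 15, max_so_far = 15
Position 2 (value -10): max_ending_here = 5, max_so_far = 15
Position 3 (value 6): max_ending_here = 11, max_so_far = 15
Position 4 (value -3): max_ending_here = 8, max_so_far = 15
Position 5 (value -9): max_ending_here = -1, max_so_far = 15

Maximum subarray: [5, 10]
Maximum sum: 15

The maximum subarray is [5, 10] with sum 15. This subarray runs from index 0 to index 1.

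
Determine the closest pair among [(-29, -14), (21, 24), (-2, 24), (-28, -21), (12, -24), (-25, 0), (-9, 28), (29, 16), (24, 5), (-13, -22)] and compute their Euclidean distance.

Computing all pairwise distances among 10 points:

d((-29, -14), (21, 24)) = 62.8013
d((-29, -14), (-2, 24)) = 46.6154
d((-29, -14), (-28, -21)) = 7.0711 <-- minimum
d((-29, -14), (12, -24)) = 42.2019
d((-29, -14), (-25, 0)) = 14.5602
d((-29, -14), (-9, 28)) = 46.5188
d((-29, -14), (29, 16)) = 65.2993
d((-29, -14), (24, 5)) = 56.3028
d((-29, -14), (-13, -22)) = 17.8885
d((21, 24), (-2, 24)) = 23.0
d((21, 24), (-28, -21)) = 66.5282
d((21, 24), (12, -24)) = 48.8365
d((21, 24), (-25, 0)) = 51.8845
d((21, 24), (-9, 28)) = 30.2655
d((21, 24), (29, 16)) = 11.3137
d((21, 24), (24, 5)) = 19.2354
d((21, 24), (-13, -22)) = 57.2014
d((-2, 24), (-28, -21)) = 51.9711
d((-2, 24), (12, -24)) = 50.0
d((-2, 24), (-25, 0)) = 33.2415
d((-2, 24), (-9, 28)) = 8.0623
d((-2, 24), (29, 16)) = 32.0156
d((-2, 24), (24, 5)) = 32.2025
d((-2, 24), (-13, -22)) = 47.2969
d((-28, -21), (12, -24)) = 40.1123
d((-28, -21), (-25, 0)) = 21.2132
d((-28, -21), (-9, 28)) = 52.5547
d((-28, -21), (29, 16)) = 67.9559
d((-28, -21), (24, 5)) = 58.1378
d((-28, -21), (-13, -22)) = 15.0333
d((12, -24), (-25, 0)) = 44.1022
d((12, -24), (-9, 28)) = 56.0803
d((12, -24), (29, 16)) = 43.4626
d((12, -24), (24, 5)) = 31.3847
d((12, -24), (-13, -22)) = 25.0799
d((-25, 0), (-9, 28)) = 32.249
d((-25, 0), (29, 16)) = 56.3205
d((-25, 0), (24, 5)) = 49.2544
d((-25, 0), (-13, -22)) = 25.0599
d((-9, 28), (29, 16)) = 39.8497
d((-9, 28), (24, 5)) = 40.2244
d((-9, 28), (-13, -22)) = 50.1597
d((29, 16), (24, 5)) = 12.083
d((29, 16), (-13, -22)) = 56.6392
d((24, 5), (-13, -22)) = 45.8039

Closest pair: (-29, -14) and (-28, -21) with distance 7.0711

The closest pair is (-29, -14) and (-28, -21) with Euclidean distance 7.0711. For 10 points, brute-force pairwise comparison is shown above. For large n, the divide-and-conquer algorithm (sort by x, recurse on halves, check the dividing strip) achieves O(n log n).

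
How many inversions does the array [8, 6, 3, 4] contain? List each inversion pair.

Finding inversions in [8, 6, 3, 4]:

(0, 1): arr[0]=8 > arr[1]=6
(0, 2): arr[0]=8 > arr[2]=3
(0, 3): arr[0]=8 > arr[3]=4
(1, 2): arr[1]=6 > arr[2]=3
(1, 3): arr[1]=6 > arr[3]=4

Total inversions: 5

The array has 5 inversion(s): (0,1), (0,2), (0,3), (1,2), (1,3). Each pair (i,j) satisfies i < j and arr[i] > arr[j].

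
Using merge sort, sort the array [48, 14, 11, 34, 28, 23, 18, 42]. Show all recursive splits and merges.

Merge sort trace:

Split: [48, 14, 11, 34, 28, 23, 18, 42] -> [48, 14, 11, 34] and [28, 23, 18, 42]
  Split: [48, 14, 11, 34] -> [48, 14] and [11, 34]
    Split: [48, 14] -> [48] and [14]
    Merge: [48] + [14] -> [14, 48]
    Split: [11, 34] -> [11] and [34]
    Merge: [11] + [34] -> [11, 34]
  Merge: [14, 48] + [11, 34] -> [11, 14, 34, 48]
  Split: [28, 23, 18, 42] -> [28, 23] and [18, 42]
    Split: [28, 23] -> [28] and [23]
    Merge: [28] + [23] -> [23, 28]
    Split: [18, 42] -> [18] and [42]
    Merge: [18] + [42] -> [18, 42]
  Merge: [23, 28] + [18, 42] -> [18, 23, 28, 42]
Merge: [11, 14, 34, 48] + [18, 23, 28, 42] -> [11, 14, 18, 23, 28, 34, 42, 48]

Final sorted array: [11, 14, 18, 23, 28, 34, 42, 48]

The merge sort proceeds by recursively splitting the array and merging sorted halves.
After all merges, the sorted array is [11, 14, 18, 23, 28, 34, 42, 48].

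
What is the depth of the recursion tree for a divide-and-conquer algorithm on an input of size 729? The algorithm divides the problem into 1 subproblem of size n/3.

For divide and conquer with division factor 3:

Problem sizes at each level:
Level 0: 729
Level 1: 243
Level 2: 81
Level 3: 27
Level 4: 9
Level 5: 3
Level 6: 1

The root is level 0 and the size-1 base case is level 6 (the tree spans levels 0 through 6, i.e. 7 levels counting the root), so the depth is the number of divisions: log_3(729) = 6

The recursion tree depth is log_3(729) = 6. At each level, the problem size is divided by 3, so it takes 6 divisions to reduce to a base case of size 1. The algorithm makes 1 recursive call at each level.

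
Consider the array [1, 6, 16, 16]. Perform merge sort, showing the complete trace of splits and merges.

Merge sort trace:

Split: [1, 6, 16, 16] -> [1, 6] and [16, 16]
  Split: [1, 6] -> [1] and [6]
  Merge: [1] + [6] -> [1, 6]
  Split: [16, 16] -> [16] and [16]
  Merge: [16] + [16] -> [16, 16]
Merge: [1, 6] + [16, 16] -> [1, 6, 16, 16]

Final sorted array: [1, 6, 16, 16]

The merge sort proceeds by recursively splitting the array and merging sorted halves.
After all merges, the sorted array is [1, 6, 16, 16].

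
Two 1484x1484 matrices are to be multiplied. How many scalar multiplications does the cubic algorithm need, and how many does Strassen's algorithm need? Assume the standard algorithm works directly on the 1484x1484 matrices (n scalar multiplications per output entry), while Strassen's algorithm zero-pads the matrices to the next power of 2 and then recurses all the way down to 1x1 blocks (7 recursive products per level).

Matrix multiplication for 1484x1484 matrices:

Strassen's algorithm requires power-of-2 dimensions. Pad 1484x1484 to 2048x2048 (next power of 2).

Standard algorithm: 1484^3 = 3268147904 multiplications
Strassen's algorithm: 7^(log2(2048)) = 7^11 = 1977326743 multiplications
Savings: 3268147904 - 1977326743 = 1290821161 multiplications

Standard: 3268147904 multiplications (1484^3). Strassen: 1977326743 multiplications (7^11, after padding to 2048x2048). Strassen reduces 8 recursive multiplications to 7 at each level.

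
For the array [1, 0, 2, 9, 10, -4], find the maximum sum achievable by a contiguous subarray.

Using Kadane's algorithm on [1, 0, 2, 9, 10, -4]:

Scanning through the array:
Position 1 (value 0): max_ending_here = 1, max_so_far = 1
Position 2 (value 2): max_ending_here = 3, max_so_far = 3
Position 3 (value 9): max_ending_here = 12, max_so_far = 12
Position 4 (value 10): max_ending_here = 22, max_so_far = 22
Position 5 (value -4): max_ending_here = 18, max_so_far = 22

Maximum subarray: [1, 0, 2, 9, 10]
Maximum sum: 22

The maximum subarray is [1, 0, 2, 9, 10] with sum 22. This subarray runs from index 0 to index 4.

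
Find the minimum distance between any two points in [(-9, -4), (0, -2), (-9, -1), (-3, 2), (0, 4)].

Computing all pairwise distances among 5 points:

d((-9, -4), (0, -2)) = 9.2195
d((-9, -4), (-9, -1)) = 3.0 <-- minimum
d((-9, -4), (-3, 2)) = 8.4853
d((-9, -4), (0, 4)) = 12.0416
d((0, -2), (-9, -1)) = 9.0554
d((0, -2), (-3, 2)) = 5.0
d((0, -2), (0, 4)) = 6.0
d((-9, -1), (-3, 2)) = 6.7082
d((-9, -1), (0, 4)) = 10.2956
d((-3, 2), (0, 4)) = 3.6056

Closest pair: (-9, -4) and (-9, -1) with distance 3.0

The closest pair is (-9, -4) and (-9, -1) with Euclidean distance 3.0. For 5 points, brute-force pairwise comparison is shown above. For large n, the divide-and-conquer algorithm (sort by x, recurse on halves, check the dividing strip) achieves O(n log n).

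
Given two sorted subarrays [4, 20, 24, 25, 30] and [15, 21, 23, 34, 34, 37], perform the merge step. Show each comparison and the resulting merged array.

Merging process:

Compare 4 vs 15: take 4 from left. Merged: [4]
Compare 20 vs 15: take 15 from right. Merged: [4, 15]
Compare 20 vs 21: take 20 from left. Merged: [4, 15, 20]
Compare 24 vs 21: take 21 from right. Merged: [4, 15, 20, 21]
Compare 24 vs 23: take 23 from right. Merged: [4, 15, 20, 21, 23]
Compare 24 vs 34: take 24 from left. Merged: [4, 15, 20, 21, 23, 24]
Compare 25 vs 34: take 25 from left. Merged: [4, 15, 20, 21, 23, 24, 25]
Compare 30 vs 34: take 30 from left. Merged: [4, 15, 20, 21, 23, 24, 25, 30]
Append remaining from right: [34, 34, 37]. Merged: [4, 15, 20, 21, 23, 24, 25, 30, 34, 34, 37]

Final merged array: [4, 15, 20, 21, 23, 24, 25, 30, 34, 34, 37]
Total comparisons: 8

The merged array is [4, 15, 20, 21, 23, 24, 25, 30, 34, 34, 37], requiring 8 comparisons. The merge step runs in O(n) time where n is the total number of elements.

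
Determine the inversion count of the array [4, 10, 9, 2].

Finding inversions in [4, 10, 9, 2]:

(0, 3): arr[0]=4 > arr[3]=2
(1, 2): arr[1]=10 > arr[2]=9
(1, 3): arr[1]=10 > arr[3]=2
(2, 3): arr[2]=9 > arr[3]=2

Total inversions: 4

The array has 4 inversion(s): (0,3), (1,2), (1,3), (2,3). Each pair (i,j) satisfies i < j and arr[i] > arr[j].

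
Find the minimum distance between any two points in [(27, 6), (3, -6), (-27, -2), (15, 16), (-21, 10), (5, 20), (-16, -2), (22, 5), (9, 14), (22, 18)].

Computing all pairwise distances among 10 points:

d((27, 6), (3, -6)) = 26.8328
d((27, 6), (-27, -2)) = 54.5894
d((27, 6), (15, 16)) = 15.6205
d((27, 6), (-21, 10)) = 48.1664
d((27, 6), (5, 20)) = 26.0768
d((27, 6), (-16, -2)) = 43.7379
d((27, 6), (22, 5)) = 5.099 <-- minimum
d((27, 6), (9, 14)) = 19.6977
d((27, 6), (22, 18)) = 13.0
d((3, -6), (-27, -2)) = 30.2655
d((3, -6), (15, 16)) = 25.0599
d((3, -6), (-21, 10)) = 28.8444
d((3, -6), (5, 20)) = 26.0768
d((3, -6), (-16, -2)) = 19.4165
d((3, -6), (22, 5)) = 21.9545
d((3, -6), (9, 14)) = 20.8806
d((3, -6), (22, 18)) = 30.6105
d((-27, -2), (15, 16)) = 45.6946
d((-27, -2), (-21, 10)) = 13.4164
d((-27, -2), (5, 20)) = 38.833
d((-27, -2), (-16, -2)) = 11.0
d((-27, -2), (22, 5)) = 49.4975
d((-27, -2), (9, 14)) = 39.3954
d((-27, -2), (22, 18)) = 52.9245
d((15, 16), (-21, 10)) = 36.4966
d((15, 16), (5, 20)) = 10.7703
d((15, 16), (-16, -2)) = 35.8469
d((15, 16), (22, 5)) = 13.0384
d((15, 16), (9, 14)) = 6.3246
d((15, 16), (22, 18)) = 7.2801
d((-21, 10), (5, 20)) = 27.8568
d((-21, 10), (-16, -2)) = 13.0
d((-21, 10), (22, 5)) = 43.2897
d((-21, 10), (9, 14)) = 30.2655
d((-21, 10), (22, 18)) = 43.7379
d((5, 20), (-16, -2)) = 30.4138
d((5, 20), (22, 5)) = 22.6716
d((5, 20), (9, 14)) = 7.2111
d((5, 20), (22, 18)) = 17.1172
d((-16, -2), (22, 5)) = 38.6394
d((-16, -2), (9, 14)) = 29.6816
d((-16, -2), (22, 18)) = 42.9418
d((22, 5), (9, 14)) = 15.8114
d((22, 5), (22, 18)) = 13.0
d((9, 14), (22, 18)) = 13.6015

Closest pair: (27, 6) and (22, 5) with distance 5.099

The closest pair is (27, 6) and (22, 5) with Euclidean distance 5.099. For 10 points, brute-force pairwise comparison is shown above. For large n, the divide-and-conquer algorithm (sort by x, recurse on halves, check the dividing strip) achieves O(n log n).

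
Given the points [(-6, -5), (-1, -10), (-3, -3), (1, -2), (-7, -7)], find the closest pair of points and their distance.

Computing all pairwise distances among 5 points:

d((-6, -5), (-1, -10)) = 7.0711
d((-6, -5), (-3, -3)) = 3.6056
d((-6, -5), (1, -2)) = 7.6158
d((-6, -5), (-7, -7)) = 2.2361 <-- minimum
d((-1, -10), (-3, -3)) = 7.2801
d((-1, -10), (1, -2)) = 8.2462
d((-1, -10), (-7, -7)) = 6.7082
d((-3, -3), (1, -2)) = 4.1231
d((-3, -3), (-7, -7)) = 5.6569
d((1, -2), (-7, -7)) = 9.434

Closest pair: (-6, -5) and (-7, -7) with distance 2.2361

The closest pair is (-6, -5) and (-7, -7) with Euclidean distance 2.2361. For 5 points, brute-force pairwise comparison is shown above. For large n, the divide-and-conquer algorithm (sort by x, recurse on halves, check the dividing strip) achieves O(n log n).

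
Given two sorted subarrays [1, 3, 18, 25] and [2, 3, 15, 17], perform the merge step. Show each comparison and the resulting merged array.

Merging process:

Compare 1 vs 2: take 1 from left. Merged: [1]
Compare 3 vs 2: take 2 from right. Merged: [1, 2]
Compare 3 vs 3: take 3 from left. Merged: [1, 2, 3]
Compare 18 vs 3: take 3 from right. Merged: [1, 2, 3, 3]
Compare 18 vs 15: take 15 from right. Merged: [1, 2, 3, 3, 15]
Compare 18 vs 17: take 17 from right. Merged: [1, 2, 3, 3, 15, 17]
Append remaining from left: [18, 25]. Merged: [1, 2, 3, 3, 15, 17, 18, 25]

Final merged array: [1, 2, 3, 3, 15, 17, 18, 25]
Total comparisons: 6

The merged array is [1, 2, 3, 3, 15, 17, 18, 25], requiring 6 comparisons. The merge step runs in O(n) time where n is the total number of elements.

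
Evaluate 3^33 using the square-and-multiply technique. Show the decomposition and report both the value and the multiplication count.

Computing 3^33 by squaring (build up from 3^1; each line after the first costs one multiplication):

3^1 = 3
3^2 = (3^1)^2 = 3^2 = 9
3^4 = (3^2)^2 = 9^2 = 81
3^8 = (3^4)^2 = 81^2 = 6561
3^16 = (3^8)^2 = 6561^2 = 43046721
3^32 = (3^16)^2 = 43046721^2 = 1853020188851841
3^33 = 3 * 3^32 = 3 * 1853020188851841 = 5559060566555523

Result: 5559060566555523
Multiplications needed: 6 (6 lines after 3^1)

3^33 = 5559060566555523. Using exponentiation by squaring, this requires 6 multiplications. The key idea: if the exponent is even, square the half-power; if odd, multiply by the base once.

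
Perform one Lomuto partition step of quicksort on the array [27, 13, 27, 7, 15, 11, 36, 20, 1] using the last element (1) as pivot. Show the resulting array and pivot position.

Lomuto partition with pivot = 1:

Initial array: [27, 13, 27, 7, 15, 11, 36, 20, 1]

arr[0]=27 > 1: no swap
arr[1]=13 > 1: no swap
arr[2]=27 > 1: no swap
arr[3]=7 > 1: no swap
arr[4]=15 > 1: no swap
arr[5]=11 > 1: no swap
arr[6]=36 > 1: no swap
arr[7]=20 > 1: no swap

Place pivot at position 0: [1, 13, 27, 7, 15, 11, 36, 20, 27]
Pivot position: 0

After partitioning with pivot 1, the array becomes [1, 13, 27, 7, 15, 11, 36, 20, 27]. The pivot is placed at index 0. All elements to the left of the pivot are <= 1, and all elements to the right are > 1.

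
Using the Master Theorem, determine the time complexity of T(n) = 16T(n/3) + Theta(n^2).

Master Theorem for T(n) = 16T(n/3) + O(n^2):

a = 16, b = 3, c = 2
log_b(a) = log_3(16) = 2.5237

Case 1: c = 2 < log_3(16) = 2.5237
T(n) = O(n^(log_3 16))

For T(n) = 16T(n/3) + O(n^2): log_3(16) = 2.5237. This is Case 1 of the Master Theorem (c < log_b(a), work dominated by leaves), giving O(n^(log_3 16)).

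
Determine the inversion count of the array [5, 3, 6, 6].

Finding inversions in [5, 3, 6, 6]:

(0, 1): arr[0]=5 > arr[1]=3

Total inversions: 1

The array has 1 inversion(s): (0,1). Each pair (i,j) satisfies i < j and arr[i] > arr[j].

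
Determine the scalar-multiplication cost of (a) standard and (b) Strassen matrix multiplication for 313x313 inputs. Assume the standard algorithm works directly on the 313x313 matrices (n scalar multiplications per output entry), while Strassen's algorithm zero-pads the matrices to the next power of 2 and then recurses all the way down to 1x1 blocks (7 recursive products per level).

Matrix multiplication for 313x313 matrices:

Strassen's algorithm requires power-of-2 dimensions. Pad 313x313 to 512x512 (next power of 2).

Standard algorithm: 313^3 = 30664297 multiplications
Strassen's algorithm: 7^(log2(512)) = 7^9 = 40353607 multiplications
Difference: 30664297 - 40353607 = -9689310 (Strassen uses MORE here due to padding overhead — for small or just-over-power-of-2 n, padding can outweigh the per-level savings)

Standard: 30664297 multiplications (313^3). Strassen: 40353607 multiplications (7^9, after padding to 512x512). Strassen reduces 8 recursive multiplications to 7 at each level.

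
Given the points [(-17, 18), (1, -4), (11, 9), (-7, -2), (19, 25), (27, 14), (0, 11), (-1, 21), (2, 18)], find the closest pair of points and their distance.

Computing all pairwise distances among 9 points:

d((-17, 18), (1, -4)) = 28.4253
d((-17, 18), (11, 9)) = 29.4109
d((-17, 18), (-7, -2)) = 22.3607
d((-17, 18), (19, 25)) = 36.6742
d((-17, 18), (27, 14)) = 44.1814
d((-17, 18), (0, 11)) = 18.3848
d((-17, 18), (-1, 21)) = 16.2788
d((-17, 18), (2, 18)) = 19.0
d((1, -4), (11, 9)) = 16.4012
d((1, -4), (-7, -2)) = 8.2462
d((1, -4), (19, 25)) = 34.1321
d((1, -4), (27, 14)) = 31.6228
d((1, -4), (0, 11)) = 15.0333
d((1, -4), (-1, 21)) = 25.0799
d((1, -4), (2, 18)) = 22.0227
d((11, 9), (-7, -2)) = 21.095
d((11, 9), (19, 25)) = 17.8885
d((11, 9), (27, 14)) = 16.7631
d((11, 9), (0, 11)) = 11.1803
d((11, 9), (-1, 21)) = 16.9706
d((11, 9), (2, 18)) = 12.7279
d((-7, -2), (19, 25)) = 37.4833
d((-7, -2), (27, 14)) = 37.5766
d((-7, -2), (0, 11)) = 14.7648
d((-7, -2), (-1, 21)) = 23.7697
d((-7, -2), (2, 18)) = 21.9317
d((19, 25), (27, 14)) = 13.6015
d((19, 25), (0, 11)) = 23.6008
d((19, 25), (-1, 21)) = 20.3961
d((19, 25), (2, 18)) = 18.3848
d((27, 14), (0, 11)) = 27.1662
d((27, 14), (-1, 21)) = 28.8617
d((27, 14), (2, 18)) = 25.318
d((0, 11), (-1, 21)) = 10.0499
d((0, 11), (2, 18)) = 7.2801
d((-1, 21), (2, 18)) = 4.2426 <-- minimum

Closest pair: (-1, 21) and (2, 18) with distance 4.2426

The closest pair is (-1, 21) and (2, 18) with Euclidean distance 4.2426. For 9 points, brute-force pairwise comparison is shown above. For large n, the divide-and-conquer algorithm (sort by x, recurse on halves, check the dividing strip) achieves O(n log n).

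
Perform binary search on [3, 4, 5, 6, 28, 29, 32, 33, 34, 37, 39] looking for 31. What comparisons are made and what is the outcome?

Binary search for 31 in [3, 4, 5, 6, 28, 29, 32, 33, 34, 37, 39]:

lo=0, hi=10, mid=5, arr[mid]=29 -> 29 < 31, search right half
lo=6, hi=10, mid=8, arr[mid]=34 -> 34 > 31, search left half
lo=6, hi=7, mid=6, arr[mid]=32 -> 32 > 31, search left half
lo=6 > hi=5, target 31 not found

Binary search determines that 31 is not in the array after 3 comparisons. The search space was exhausted without finding the target.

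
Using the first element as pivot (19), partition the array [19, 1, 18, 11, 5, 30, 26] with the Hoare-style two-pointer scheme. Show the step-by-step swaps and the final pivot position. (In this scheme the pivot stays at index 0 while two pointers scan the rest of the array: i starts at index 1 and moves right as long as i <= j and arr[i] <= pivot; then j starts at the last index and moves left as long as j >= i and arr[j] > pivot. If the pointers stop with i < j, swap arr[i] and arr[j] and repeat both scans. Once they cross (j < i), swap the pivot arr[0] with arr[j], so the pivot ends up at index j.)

Hoare-style two-pointer partition with pivot = 19:

Initial array: [19, 1, 18, 11, 5, 30, 26]

Pointers start at i = 1, j = 6.
i ends at 5, j ends at 4: the pointers have crossed (j < i), so scanning stops.

Swap pivot arr[0] with arr[4] to place pivot at position 4: [5, 1, 18, 11, 19, 30, 26]
Pivot position: 4

After partitioning with pivot 19, the array becomes [5, 1, 18, 11, 19, 30, 26]. The pivot is placed at index 4. All elements to the left of the pivot are <= 19, and all elements to the right are > 19.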